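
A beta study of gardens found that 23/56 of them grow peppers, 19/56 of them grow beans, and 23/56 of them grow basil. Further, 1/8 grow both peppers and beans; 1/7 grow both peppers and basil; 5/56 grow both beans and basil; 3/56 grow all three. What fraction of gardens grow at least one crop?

6/7

P(union) = 23/56 + 19/56 + 23/56 − 1/8 − 1/7 − 5/56 + 3/56 = 6/7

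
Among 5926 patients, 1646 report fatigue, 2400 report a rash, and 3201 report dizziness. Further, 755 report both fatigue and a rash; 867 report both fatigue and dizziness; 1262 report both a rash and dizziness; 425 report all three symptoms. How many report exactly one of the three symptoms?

2754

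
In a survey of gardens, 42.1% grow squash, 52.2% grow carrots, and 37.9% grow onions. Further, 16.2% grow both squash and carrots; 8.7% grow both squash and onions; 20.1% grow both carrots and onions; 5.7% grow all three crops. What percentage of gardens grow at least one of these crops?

Inclusion–exclusion gives
P(union) = 42.1 + 52.2 + 37.9 − 16.2 − 8.7 − 20.1 + 5.7 = 92.9%

92.9%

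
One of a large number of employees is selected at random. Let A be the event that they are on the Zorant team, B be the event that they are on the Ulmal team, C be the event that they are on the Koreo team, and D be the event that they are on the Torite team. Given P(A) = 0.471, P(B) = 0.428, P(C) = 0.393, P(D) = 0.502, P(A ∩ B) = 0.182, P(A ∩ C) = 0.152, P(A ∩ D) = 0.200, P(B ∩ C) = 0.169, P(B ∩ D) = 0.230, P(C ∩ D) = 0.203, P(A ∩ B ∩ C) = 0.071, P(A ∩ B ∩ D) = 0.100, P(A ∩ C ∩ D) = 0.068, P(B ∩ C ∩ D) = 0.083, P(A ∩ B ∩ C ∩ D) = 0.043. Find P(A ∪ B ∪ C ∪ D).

0.937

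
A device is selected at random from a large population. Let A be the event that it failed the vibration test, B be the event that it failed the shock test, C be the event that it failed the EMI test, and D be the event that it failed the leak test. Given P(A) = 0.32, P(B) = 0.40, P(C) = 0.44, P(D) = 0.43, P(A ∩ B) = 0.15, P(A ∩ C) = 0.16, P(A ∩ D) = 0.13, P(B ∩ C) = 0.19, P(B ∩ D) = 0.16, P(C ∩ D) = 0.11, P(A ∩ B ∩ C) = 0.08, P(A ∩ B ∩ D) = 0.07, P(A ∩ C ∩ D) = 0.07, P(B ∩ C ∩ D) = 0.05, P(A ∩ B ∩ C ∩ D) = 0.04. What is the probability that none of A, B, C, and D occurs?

0.08

Inclusion–exclusion gives
P(A ∪ B ∪ C ∪ D) = 0.32 + 0.40 + 0.44 + 0.43 − 0.15 − 0.16 − 0.13 − 0.19 − 0.16 − 0.11 + 0.08 + 0.07 + 0.07 + 0.05 − 0.04 = 0.92
P(none) = 1 − 0.92 = 0.08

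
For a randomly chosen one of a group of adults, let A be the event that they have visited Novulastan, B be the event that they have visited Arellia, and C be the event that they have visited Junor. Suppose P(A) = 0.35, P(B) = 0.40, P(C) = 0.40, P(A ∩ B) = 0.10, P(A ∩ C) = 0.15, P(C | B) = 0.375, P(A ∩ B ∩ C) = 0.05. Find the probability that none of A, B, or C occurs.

P(B ∩ C) = P(B)·P(C|B) = 0.40 × 0.375 = 0.15
By inclusion-exclusion,
P(A ∪ B ∪ C) = 0.35 + 0.40 + 0.40 − 0.10 − 0.15 − 0.15 + 0.05 = 0.80
P(none) = 1 − 0.80 = 0.20

0.20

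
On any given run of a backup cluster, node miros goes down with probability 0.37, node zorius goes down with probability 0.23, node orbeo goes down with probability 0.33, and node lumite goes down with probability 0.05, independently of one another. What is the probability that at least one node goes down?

0.69123385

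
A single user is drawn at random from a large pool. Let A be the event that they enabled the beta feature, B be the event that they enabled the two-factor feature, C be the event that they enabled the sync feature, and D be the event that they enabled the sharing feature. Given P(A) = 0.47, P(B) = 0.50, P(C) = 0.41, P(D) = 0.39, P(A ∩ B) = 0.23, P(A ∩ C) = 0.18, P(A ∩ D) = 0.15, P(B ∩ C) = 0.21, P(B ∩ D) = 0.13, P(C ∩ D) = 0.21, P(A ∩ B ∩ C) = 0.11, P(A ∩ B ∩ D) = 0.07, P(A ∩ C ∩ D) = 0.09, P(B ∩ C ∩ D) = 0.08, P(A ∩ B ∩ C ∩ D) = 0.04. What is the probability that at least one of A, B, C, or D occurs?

0.97

Using inclusion–exclusion:
P(A ∪ B ∪ C ∪ D) = 0.47 + 0.50 + 0.41 + 0.39 − 0.23 − 0.18 − 0.15 − 0.21 − 0.13 − 0.21 + 0.11 + 0.07 + 0.09 + 0.08 − 0.04 = 0.97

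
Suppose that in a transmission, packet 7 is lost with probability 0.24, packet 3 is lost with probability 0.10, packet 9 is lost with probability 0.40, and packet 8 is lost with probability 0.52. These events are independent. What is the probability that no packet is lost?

0.196992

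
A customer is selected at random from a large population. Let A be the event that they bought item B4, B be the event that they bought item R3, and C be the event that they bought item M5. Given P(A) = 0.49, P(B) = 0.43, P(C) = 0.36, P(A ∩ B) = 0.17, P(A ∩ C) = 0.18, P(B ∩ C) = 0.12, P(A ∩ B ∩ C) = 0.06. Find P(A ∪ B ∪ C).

0.87

P(A ∪ B ∪ C) = 0.49 + 0.43 + 0.36 − 0.17 − 0.18 − 0.12 + 0.06 = 0.87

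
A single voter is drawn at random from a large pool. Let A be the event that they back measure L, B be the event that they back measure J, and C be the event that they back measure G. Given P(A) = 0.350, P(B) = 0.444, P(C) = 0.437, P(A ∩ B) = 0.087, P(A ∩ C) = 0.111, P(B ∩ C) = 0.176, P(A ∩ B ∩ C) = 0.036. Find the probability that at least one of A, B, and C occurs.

0.893

P(A ∪ B ∪ C) = 0.350 + 0.444 + 0.437 − 0.087 − 0.111 − 0.176 + 0.036 = 0.893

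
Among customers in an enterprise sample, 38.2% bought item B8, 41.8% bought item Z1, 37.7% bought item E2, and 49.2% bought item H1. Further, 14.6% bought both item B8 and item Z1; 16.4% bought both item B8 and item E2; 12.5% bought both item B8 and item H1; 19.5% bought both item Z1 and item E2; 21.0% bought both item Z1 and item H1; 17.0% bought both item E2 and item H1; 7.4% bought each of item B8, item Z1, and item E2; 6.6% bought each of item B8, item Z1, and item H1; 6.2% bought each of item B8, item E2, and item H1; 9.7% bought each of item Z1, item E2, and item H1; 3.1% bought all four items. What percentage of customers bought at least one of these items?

P(at least one) = 38.2 + 41.8 + 37.7 + 49.2 − 14.6 − 16.4 − 12.5 − 19.5 − 21.0 − 17.0 + 7.4 + 6.6 + 6.2 + 9.7 − 3.1 = 92.7%

92.7%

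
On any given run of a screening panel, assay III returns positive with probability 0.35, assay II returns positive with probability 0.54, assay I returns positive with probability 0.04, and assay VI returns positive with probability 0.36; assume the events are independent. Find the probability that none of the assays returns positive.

0.1837056

P(none) = (1 − 0.35) × (1 − 0.54) × (1 − 0.04) × (1 − 0.36) = 0.65 × 0.46 × 0.96 × 0.64 = 0.1837056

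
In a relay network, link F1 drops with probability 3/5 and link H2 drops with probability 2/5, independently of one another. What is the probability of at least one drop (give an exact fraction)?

19/25

P(none) = (1 − 3/5) × (1 − 2/5) = 2/5 × 3/5 = 6/25
P(at least one) = 1 − 6/25 = 19/25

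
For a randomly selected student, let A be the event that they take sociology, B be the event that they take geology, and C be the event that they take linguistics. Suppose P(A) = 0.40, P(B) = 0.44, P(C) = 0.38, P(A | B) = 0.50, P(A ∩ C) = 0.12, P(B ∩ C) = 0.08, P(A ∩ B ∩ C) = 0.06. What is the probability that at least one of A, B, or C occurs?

0.86

P(A ∩ B) = P(B)·P(A|B) = 0.44 × 0.50 = 0.22
Apply inclusion-exclusion:
P(A ∪ B ∪ C) = 0.40 + 0.44 + 0.38 − 0.22 − 0.12 − 0.08 + 0.06 = 0.86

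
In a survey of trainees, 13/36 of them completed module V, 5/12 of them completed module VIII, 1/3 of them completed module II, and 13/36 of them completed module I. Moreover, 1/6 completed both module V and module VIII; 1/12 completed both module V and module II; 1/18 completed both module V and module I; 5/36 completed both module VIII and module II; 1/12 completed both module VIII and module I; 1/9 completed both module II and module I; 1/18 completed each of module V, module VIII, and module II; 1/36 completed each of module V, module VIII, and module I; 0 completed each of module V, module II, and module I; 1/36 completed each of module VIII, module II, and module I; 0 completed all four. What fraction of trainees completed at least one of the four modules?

17/18

P(≥1) = 13/36 + 5/12 + 1/3 + 13/36 − 1/6 − 1/12 − 1/18 − 5/36 − 1/12 − 1/9 + 1/18 + 1/36 + 0 + 1/36 − 0 = 17/18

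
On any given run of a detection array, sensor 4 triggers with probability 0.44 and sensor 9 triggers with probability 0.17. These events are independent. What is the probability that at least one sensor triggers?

Since the events are independent, P(none) is the product of the individual non-occurrence probabilities.
P(none) = (1 − 0.44) × (1 − 0.17) = 0.56 × 0.83 = 0.4648
P(at least one) = 1 − 0.4648 = 0.5352

0.5352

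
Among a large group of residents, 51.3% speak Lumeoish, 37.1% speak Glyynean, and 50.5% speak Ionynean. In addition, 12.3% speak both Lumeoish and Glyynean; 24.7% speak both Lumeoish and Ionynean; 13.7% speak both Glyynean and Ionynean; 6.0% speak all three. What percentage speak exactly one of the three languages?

55.5%

By inclusion–exclusion (exactly-one form):
P(exactly one) = 51.3 + 37.1 + 50.5 − 2·12.3 − 2·24.7 − 2·13.7 + 3·6.0 = 55.5%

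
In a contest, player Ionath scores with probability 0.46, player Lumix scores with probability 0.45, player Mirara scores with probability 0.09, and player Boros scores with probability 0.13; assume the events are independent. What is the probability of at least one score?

0.7648651

P(none) = (1 − 0.46) × (1 − 0.45) × (1 − 0.09) × (1 − 0.13) = 0.54 × 0.55 × 0.91 × 0.87 = 0.2351349
P(at least one) = 1 − 0.2351349 = 0.7648651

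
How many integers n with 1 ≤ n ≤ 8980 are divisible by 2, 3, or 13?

Inclusion–exclusion gives
4490 + 2993 + 690 − 1496 − 345 − 230 + 115 = 6217

6217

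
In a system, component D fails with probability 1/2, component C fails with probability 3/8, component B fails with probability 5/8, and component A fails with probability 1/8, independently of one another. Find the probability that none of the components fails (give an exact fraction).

105/1024

Independence gives P(none) = ∏(1 − pᵢ).
P(none) = (1 − 1/2) × (1 − 3/8) × (1 − 5/8) × (1 − 1/8) = 1/2 × 5/8 × 3/8 × 7/8 = 105/1024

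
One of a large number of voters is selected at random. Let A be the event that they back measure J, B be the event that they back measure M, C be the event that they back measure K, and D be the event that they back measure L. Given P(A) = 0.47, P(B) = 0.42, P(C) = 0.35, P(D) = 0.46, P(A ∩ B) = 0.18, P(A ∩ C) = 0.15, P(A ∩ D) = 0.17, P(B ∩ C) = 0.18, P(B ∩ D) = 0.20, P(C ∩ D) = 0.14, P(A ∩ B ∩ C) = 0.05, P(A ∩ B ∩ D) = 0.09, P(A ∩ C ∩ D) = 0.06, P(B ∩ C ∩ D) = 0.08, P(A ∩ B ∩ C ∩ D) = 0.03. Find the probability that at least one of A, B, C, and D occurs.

0.93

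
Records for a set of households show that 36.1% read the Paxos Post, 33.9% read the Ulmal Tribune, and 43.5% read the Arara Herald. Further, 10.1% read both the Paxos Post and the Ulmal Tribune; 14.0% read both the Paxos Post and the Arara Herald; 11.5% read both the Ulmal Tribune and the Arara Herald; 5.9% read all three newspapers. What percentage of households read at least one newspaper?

83.8%

By inclusion-exclusion,
P(union) = 36.1 + 33.9 + 43.5 − 10.1 − 14.0 − 11.5 + 5.9 = 83.8%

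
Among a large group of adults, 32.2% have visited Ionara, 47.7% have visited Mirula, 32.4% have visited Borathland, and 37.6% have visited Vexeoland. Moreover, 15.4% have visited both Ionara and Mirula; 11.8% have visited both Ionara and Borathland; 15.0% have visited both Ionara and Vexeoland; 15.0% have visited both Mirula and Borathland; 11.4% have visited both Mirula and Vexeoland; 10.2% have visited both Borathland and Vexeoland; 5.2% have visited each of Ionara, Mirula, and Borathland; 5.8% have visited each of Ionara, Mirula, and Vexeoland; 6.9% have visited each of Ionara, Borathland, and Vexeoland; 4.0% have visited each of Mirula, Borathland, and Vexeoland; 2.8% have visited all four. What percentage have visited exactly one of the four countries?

Using the inclusion–exclusion count for exactly one event:
P(exactly one) = 32.2 + 47.7 + 32.4 + 37.6 − 2·15.4 − 2·11.8 − 2·15.0 − 2·15.0 − 2·11.4 − 2·10.2 + 3·5.2 + 3·5.8 + 3·6.9 + 3·4.0 − 4·2.8 = 46.8%

46.8%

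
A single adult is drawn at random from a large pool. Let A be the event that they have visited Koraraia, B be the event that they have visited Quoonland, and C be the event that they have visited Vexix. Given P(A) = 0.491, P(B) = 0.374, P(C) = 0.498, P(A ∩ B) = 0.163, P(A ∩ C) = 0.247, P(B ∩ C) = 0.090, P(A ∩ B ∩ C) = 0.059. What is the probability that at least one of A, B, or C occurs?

0.922

By inclusion-exclusion,
P(A ∪ B ∪ C) = 0.491 + 0.374 + 0.498 − 0.163 − 0.247 − 0.090 + 0.059 = 0.922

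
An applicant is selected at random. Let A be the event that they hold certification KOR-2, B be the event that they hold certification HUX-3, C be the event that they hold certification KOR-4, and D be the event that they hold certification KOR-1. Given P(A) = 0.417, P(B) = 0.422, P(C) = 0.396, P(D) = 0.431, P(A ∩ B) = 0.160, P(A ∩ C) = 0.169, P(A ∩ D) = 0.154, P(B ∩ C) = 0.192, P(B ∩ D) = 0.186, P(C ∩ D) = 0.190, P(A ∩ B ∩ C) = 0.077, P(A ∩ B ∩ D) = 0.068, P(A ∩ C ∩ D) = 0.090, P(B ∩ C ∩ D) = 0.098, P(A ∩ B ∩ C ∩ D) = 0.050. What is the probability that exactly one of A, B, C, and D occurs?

0.363

By inclusion–exclusion (exactly-one form):
P(exactly one) = 0.417 + 0.422 + 0.396 + 0.431 − 2·0.160 − 2·0.169 − 2·0.154 − 2·0.192 − 2·0.186 − 2·0.190 + 3·0.077 + 3·0.068 + 3·0.090 + 3·0.098 − 4·0.050 = 0.363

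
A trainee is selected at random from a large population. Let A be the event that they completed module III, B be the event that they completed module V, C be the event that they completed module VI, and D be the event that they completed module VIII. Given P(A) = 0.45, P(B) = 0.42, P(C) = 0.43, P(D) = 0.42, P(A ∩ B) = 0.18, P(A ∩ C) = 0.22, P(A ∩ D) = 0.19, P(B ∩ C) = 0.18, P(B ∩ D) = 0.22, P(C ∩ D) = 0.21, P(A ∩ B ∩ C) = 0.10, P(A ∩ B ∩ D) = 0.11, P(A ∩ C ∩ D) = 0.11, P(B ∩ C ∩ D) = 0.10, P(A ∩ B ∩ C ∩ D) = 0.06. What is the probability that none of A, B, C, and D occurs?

P(A ∪ B ∪ C ∪ D) = 0.45 + 0.42 + 0.43 + 0.42 − 0.18 − 0.22 − 0.19 − 0.18 − 0.22 − 0.21 + 0.10 + 0.11 + 0.11 + 0.10 − 0.06 = 0.88
P(none) = 1 − 0.88 = 0.12

0.12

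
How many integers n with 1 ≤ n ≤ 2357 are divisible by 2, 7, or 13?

floor(2357/2) + floor(2357/7) + floor(2357/13) − floor(2357/14) − floor(2357/26) − floor(2357/91) + floor(2357/182) = 1178 + 336 + 181 − 168 − 90 − 25 + 12 = 1424

1424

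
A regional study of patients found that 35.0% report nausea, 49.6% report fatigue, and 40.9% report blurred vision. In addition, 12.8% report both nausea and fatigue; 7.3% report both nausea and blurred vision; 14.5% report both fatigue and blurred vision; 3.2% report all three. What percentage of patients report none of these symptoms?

5.9%

P(≥1) = 35.0 + 49.6 + 40.9 − 12.8 − 7.3 − 14.5 + 3.2 = 94.1%
P(none) = 100% − 94.1% = 5.9%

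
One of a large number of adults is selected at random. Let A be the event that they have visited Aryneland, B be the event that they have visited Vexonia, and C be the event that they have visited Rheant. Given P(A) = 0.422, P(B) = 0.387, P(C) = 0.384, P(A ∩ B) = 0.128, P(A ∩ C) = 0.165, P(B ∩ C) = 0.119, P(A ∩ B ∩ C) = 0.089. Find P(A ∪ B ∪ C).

0.870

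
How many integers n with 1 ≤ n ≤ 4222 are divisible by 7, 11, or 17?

603 + 383 + 248 − 54 − 35 − 22 + 3 = 1126

1126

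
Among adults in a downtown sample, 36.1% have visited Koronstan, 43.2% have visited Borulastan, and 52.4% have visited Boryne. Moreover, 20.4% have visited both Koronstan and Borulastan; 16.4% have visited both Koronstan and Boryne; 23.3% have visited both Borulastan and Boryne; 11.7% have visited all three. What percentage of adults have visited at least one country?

83.3%

By inclusion-exclusion,
P(at least one) = 36.1 + 43.2 + 52.4 − 20.4 − 16.4 − 23.3 + 11.7 = 83.3%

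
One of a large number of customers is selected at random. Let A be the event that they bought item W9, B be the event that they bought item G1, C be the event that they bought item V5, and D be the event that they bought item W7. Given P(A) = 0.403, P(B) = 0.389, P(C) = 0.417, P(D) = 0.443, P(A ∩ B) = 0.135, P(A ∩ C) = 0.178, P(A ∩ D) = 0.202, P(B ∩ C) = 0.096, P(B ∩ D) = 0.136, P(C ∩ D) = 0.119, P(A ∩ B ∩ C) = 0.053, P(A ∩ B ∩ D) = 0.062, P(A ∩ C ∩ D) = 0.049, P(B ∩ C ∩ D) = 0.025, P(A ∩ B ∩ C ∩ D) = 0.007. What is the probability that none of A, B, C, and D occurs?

Apply inclusion-exclusion:
P(A ∪ B ∪ C ∪ D) = 0.403 + 0.389 + 0.417 + 0.443 − 0.135 − 0.178 − 0.202 − 0.096 − 0.136 − 0.119 + 0.053 + 0.062 + 0.049 + 0.025 − 0.007 = 0.968
P(none) = 1 − 0.968 = 0.032

0.032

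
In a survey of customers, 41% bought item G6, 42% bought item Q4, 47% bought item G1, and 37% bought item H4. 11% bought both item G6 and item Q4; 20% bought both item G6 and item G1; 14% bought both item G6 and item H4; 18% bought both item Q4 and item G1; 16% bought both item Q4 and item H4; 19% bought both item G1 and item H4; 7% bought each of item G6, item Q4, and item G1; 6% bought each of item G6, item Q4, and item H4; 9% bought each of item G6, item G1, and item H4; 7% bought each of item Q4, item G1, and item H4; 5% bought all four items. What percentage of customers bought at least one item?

93%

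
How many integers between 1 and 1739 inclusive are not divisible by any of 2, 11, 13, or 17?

869 + 158 + 133 + 102 − 79 − 66 − 51 − 12 − 9 − 7 + 6 + 4 + 3 + 0 − 0 = 1051
1739 − 1051 = 688

688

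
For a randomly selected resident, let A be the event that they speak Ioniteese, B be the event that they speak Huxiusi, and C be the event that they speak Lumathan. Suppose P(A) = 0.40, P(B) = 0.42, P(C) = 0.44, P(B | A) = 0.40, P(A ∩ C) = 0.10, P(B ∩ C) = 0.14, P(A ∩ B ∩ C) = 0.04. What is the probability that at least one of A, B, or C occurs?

0.90

P(A ∩ B) = P(A)·P(B|A) = 0.40 × 0.40 = 0.16
By inclusion–exclusion:
P(A ∪ B ∪ C) = 0.40 + 0.42 + 0.44 − 0.16 − 0.10 − 0.14 + 0.04 = 0.90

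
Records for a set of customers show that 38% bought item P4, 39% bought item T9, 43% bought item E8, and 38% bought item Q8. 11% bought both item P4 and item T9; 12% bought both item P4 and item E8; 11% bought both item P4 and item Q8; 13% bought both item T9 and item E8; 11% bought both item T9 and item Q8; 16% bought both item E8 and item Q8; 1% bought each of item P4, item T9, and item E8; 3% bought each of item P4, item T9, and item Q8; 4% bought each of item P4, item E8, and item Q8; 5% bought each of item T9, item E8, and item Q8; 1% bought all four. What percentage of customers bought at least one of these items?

96%

P(≥1) = 38 + 39 + 43 + 38 − 11 − 12 − 11 − 13 − 11 − 16 + 1 + 3 + 4 + 5 − 1 = 96%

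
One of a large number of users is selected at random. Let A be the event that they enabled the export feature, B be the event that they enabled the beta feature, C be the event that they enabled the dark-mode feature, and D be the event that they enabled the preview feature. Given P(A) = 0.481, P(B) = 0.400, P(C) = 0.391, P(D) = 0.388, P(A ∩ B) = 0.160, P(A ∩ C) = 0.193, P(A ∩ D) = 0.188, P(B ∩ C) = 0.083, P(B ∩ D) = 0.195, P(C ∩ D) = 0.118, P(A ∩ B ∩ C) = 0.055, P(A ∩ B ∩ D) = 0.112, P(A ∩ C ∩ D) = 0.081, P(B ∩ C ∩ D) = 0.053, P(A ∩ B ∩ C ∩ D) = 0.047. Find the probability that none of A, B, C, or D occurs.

0.023

P(A ∪ B ∪ C ∪ D) = 0.481 + 0.400 + 0.391 + 0.388 − 0.160 − 0.193 − 0.188 − 0.083 − 0.195 − 0.118 + 0.055 + 0.112 + 0.081 + 0.053 − 0.047 = 0.977
P(none) = 1 − 0.977 = 0.023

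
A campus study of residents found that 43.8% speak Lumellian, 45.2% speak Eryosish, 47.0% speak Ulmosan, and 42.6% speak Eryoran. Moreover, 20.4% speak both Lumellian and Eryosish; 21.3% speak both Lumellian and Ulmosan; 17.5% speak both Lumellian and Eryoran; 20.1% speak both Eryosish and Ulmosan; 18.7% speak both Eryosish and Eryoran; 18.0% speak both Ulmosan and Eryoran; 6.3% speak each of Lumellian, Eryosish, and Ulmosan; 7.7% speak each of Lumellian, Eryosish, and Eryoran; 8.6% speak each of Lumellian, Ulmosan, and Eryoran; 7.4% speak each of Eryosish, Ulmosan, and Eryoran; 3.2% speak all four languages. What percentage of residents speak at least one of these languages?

89.4%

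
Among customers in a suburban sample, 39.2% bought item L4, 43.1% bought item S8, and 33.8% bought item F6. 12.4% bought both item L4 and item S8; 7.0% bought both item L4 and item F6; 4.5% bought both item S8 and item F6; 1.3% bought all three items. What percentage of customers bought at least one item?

93.5%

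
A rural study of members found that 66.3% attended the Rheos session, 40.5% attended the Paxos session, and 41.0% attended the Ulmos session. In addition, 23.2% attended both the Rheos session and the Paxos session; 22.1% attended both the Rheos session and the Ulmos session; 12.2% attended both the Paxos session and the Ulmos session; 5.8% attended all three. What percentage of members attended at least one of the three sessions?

96.1%

Apply inclusion-exclusion:
P(at least one) = 66.3 + 40.5 + 41.0 − 23.2 − 22.1 − 12.2 + 5.8 = 96.1%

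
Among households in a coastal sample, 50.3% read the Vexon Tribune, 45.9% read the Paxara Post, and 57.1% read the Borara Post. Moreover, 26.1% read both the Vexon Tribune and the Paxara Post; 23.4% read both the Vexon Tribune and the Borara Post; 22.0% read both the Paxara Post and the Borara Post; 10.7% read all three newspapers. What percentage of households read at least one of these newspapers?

By inclusion-exclusion,
P(union) = 50.3 + 45.9 + 57.1 − 26.1 − 23.4 − 22.0 + 10.7 = 92.5%

92.5%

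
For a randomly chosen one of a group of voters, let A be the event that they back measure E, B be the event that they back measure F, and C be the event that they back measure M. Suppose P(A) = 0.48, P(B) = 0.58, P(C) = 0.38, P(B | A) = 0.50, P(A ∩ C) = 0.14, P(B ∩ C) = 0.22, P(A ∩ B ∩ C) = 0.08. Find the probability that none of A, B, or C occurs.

0.08

P(A ∩ B) = P(A)·P(B|A) = 0.48 × 0.50 = 0.24
By inclusion-exclusion,
P(A ∪ B ∪ C) = 0.48 + 0.58 + 0.38 − 0.24 − 0.14 − 0.22 + 0.08 = 0.92
P(none) = 1 − 0.92 = 0.08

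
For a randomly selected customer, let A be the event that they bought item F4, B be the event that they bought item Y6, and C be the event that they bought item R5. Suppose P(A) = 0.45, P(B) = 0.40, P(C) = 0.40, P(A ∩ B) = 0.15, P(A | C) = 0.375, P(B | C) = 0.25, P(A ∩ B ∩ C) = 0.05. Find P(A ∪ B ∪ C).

0.90

P(A ∩ C) = P(C)·P(A|C) = 0.40 × 0.375 = 0.15
P(B ∩ C) = P(C)·P(B|C) = 0.40 × 0.25 = 0.10
By inclusion–exclusion:
P(A ∪ B ∪ C) = 0.45 + 0.40 + 0.40 − 0.15 − 0.15 − 0.10 + 0.05 = 0.90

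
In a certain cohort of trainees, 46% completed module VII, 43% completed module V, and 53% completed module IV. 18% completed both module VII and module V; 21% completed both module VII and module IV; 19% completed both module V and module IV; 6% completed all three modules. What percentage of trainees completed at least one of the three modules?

Using inclusion–exclusion:
P(at least one) = 46 + 43 + 53 − 18 − 21 − 19 + 6 = 90%

90%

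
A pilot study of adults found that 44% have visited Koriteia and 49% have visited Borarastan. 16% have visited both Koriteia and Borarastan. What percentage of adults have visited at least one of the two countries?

Inclusion–exclusion gives
P(≥1) = 44 + 49 − 16 = 77%

77%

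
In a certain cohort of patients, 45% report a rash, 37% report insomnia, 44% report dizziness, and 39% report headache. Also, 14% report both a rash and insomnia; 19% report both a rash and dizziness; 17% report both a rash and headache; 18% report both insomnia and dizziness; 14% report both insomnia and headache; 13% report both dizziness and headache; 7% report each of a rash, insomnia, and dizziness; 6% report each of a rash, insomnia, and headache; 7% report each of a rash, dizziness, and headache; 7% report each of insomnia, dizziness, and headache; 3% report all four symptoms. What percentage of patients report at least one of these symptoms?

P(at least one) = 45 + 37 + 44 + 39 − 14 − 19 − 17 − 18 − 14 − 13 + 7 + 6 + 7 + 7 − 3 = 94%

94%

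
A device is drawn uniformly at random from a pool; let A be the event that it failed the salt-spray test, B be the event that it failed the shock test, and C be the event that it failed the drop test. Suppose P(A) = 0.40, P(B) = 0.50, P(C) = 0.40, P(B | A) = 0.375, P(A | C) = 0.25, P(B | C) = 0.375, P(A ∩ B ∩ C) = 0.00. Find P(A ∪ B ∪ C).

0.90

P(A ∩ B) = P(A)·P(B|A) = 0.40 × 0.375 = 0.15
P(A ∩ C) = P(C)·P(A|C) = 0.40 × 0.25 = 0.10
P(B ∩ C) = P(C)·P(B|C) = 0.40 × 0.375 = 0.15
P(A ∪ B ∪ C) = 0.40 + 0.50 + 0.40 − 0.15 − 0.10 − 0.15 + 0.00 = 0.90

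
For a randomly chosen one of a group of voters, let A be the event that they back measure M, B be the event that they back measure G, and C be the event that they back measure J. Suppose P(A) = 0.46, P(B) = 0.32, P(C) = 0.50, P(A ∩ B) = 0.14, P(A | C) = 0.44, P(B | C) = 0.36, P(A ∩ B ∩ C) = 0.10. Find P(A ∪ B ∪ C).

0.84

P(A ∩ C) = P(C)·P(A|C) = 0.50 × 0.44 = 0.22
P(B ∩ C) = P(C)·P(B|C) = 0.50 × 0.36 = 0.18
P(A ∪ B ∪ C) = 0.46 + 0.32 + 0.50 − 0.14 − 0.22 − 0.18 + 0.10 = 0.84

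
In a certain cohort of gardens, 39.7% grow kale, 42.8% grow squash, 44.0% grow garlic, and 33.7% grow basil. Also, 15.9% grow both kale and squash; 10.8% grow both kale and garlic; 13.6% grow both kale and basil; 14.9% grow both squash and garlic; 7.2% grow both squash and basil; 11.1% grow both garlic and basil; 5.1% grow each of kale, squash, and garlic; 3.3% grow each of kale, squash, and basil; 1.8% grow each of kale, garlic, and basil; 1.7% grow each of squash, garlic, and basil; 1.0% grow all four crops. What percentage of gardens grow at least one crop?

By inclusion–exclusion:
P(≥1) = 39.7 + 42.8 + 44.0 + 33.7 − 15.9 − 10.8 − 13.6 − 14.9 − 7.2 − 11.1 + 5.1 + 3.3 + 1.8 + 1.7 − 1.0 = 97.6%

97.6%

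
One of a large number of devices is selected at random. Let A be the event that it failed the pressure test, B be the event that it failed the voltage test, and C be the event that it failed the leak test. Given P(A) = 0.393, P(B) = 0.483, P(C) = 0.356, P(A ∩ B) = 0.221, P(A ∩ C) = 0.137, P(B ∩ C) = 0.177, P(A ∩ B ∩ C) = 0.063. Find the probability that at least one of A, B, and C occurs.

0.760

Apply inclusion-exclusion:
P(A ∪ B ∪ C) = 0.393 + 0.483 + 0.356 − 0.221 − 0.137 − 0.177 + 0.063 = 0.760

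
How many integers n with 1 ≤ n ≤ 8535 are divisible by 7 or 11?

1219 + 775 − 110 = 1884

1884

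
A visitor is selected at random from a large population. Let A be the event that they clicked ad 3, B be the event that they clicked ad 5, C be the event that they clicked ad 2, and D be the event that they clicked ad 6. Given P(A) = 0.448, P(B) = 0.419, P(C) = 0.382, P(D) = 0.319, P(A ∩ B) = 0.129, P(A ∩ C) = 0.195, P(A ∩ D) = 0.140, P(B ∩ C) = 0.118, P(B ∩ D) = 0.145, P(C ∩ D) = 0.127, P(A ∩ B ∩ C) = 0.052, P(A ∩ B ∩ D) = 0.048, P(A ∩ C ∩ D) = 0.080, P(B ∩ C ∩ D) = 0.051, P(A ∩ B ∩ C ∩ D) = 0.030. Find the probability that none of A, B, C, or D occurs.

0.085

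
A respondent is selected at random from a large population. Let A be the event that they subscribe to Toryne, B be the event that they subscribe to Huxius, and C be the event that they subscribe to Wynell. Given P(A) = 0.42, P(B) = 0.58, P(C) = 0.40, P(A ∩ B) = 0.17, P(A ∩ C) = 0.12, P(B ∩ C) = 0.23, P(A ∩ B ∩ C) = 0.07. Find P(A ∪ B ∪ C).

P(A ∪ B ∪ C) = 0.42 + 0.58 + 0.40 − 0.17 − 0.12 − 0.23 + 0.07 = 0.95

0.95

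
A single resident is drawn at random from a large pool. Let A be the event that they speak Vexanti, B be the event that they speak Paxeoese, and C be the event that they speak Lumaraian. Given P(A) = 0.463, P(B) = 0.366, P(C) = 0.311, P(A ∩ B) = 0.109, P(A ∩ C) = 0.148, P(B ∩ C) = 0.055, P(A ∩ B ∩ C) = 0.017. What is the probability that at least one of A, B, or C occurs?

0.845

P(A ∪ B ∪ C) = 0.463 + 0.366 + 0.311 − 0.109 − 0.148 − 0.055 + 0.017 = 0.845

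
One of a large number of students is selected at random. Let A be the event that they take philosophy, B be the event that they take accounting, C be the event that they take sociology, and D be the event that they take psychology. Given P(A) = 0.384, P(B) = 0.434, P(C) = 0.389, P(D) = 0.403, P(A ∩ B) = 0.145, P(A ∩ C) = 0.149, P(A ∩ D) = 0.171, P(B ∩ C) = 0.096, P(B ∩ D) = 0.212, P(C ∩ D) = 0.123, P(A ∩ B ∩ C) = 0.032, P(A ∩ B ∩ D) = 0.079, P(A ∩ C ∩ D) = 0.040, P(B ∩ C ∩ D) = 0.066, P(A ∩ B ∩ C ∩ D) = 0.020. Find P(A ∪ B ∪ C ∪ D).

Apply inclusion-exclusion:
P(A ∪ B ∪ C ∪ D) = 0.384 + 0.434 + 0.389 + 0.403 − 0.145 − 0.149 − 0.171 − 0.096 − 0.212 − 0.123 + 0.032 + 0.079 + 0.040 + 0.066 − 0.020 = 0.911

0.911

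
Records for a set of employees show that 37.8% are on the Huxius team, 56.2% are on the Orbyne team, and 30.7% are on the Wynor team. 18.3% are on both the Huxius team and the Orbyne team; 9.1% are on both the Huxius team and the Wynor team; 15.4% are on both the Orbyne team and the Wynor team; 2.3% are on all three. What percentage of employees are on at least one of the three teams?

84.2%

Inclusion–exclusion gives
P(≥1) = 37.8 + 56.2 + 30.7 − 18.3 − 9.1 − 15.4 + 2.3 = 84.2%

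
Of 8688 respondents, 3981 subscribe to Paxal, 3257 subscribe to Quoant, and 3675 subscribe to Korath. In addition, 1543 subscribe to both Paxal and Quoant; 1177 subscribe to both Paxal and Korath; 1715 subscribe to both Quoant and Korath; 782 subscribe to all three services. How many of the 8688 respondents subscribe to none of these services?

1428

N(≥1) = 3981 + 3257 + 3675 − 1543 − 1177 − 1715 + 782 = 7260
None: 8688 − 7260 = 1428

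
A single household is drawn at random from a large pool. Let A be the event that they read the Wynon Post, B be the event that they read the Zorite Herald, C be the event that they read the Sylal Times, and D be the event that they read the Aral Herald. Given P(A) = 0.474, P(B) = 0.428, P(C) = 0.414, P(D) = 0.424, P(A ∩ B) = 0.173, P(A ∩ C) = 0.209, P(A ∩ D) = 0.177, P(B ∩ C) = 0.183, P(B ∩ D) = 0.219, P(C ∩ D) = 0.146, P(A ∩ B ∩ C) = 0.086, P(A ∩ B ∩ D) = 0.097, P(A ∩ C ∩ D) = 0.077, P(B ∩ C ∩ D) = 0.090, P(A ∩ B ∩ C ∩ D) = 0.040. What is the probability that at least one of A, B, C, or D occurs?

P(A ∪ B ∪ C ∪ D) = 0.474 + 0.428 + 0.414 + 0.424 − 0.173 − 0.209 − 0.177 − 0.183 − 0.219 − 0.146 + 0.086 + 0.097 + 0.077 + 0.090 − 0.040 = 0.943

0.943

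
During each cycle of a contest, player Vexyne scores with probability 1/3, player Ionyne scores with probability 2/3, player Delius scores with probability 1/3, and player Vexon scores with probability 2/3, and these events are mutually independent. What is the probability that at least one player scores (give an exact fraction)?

P(none) = (1 − 1/3) × (1 − 2/3) × (1 − 1/3) × (1 − 2/3) = 2/3 × 1/3 × 2/3 × 1/3 = 4/81
P(at least one) = 1 − 4/81 = 77/81

77/81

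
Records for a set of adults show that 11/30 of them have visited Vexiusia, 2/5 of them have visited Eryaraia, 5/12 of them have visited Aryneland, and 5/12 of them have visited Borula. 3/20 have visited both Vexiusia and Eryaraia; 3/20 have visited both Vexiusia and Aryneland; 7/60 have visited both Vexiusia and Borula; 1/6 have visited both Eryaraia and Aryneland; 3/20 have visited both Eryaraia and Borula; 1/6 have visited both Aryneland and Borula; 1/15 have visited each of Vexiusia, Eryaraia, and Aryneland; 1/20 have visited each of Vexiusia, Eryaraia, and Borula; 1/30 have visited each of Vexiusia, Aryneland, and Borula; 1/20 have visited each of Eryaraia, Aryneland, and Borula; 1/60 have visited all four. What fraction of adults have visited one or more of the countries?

53/60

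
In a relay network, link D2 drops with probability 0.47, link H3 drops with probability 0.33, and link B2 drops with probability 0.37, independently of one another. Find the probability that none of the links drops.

0.223713

Since the events are independent, P(none) is the product of the individual non-occurrence probabilities.
P(none) = (1 − 0.47) × (1 − 0.33) × (1 − 0.37) = 0.53 × 0.67 × 0.63 = 0.223713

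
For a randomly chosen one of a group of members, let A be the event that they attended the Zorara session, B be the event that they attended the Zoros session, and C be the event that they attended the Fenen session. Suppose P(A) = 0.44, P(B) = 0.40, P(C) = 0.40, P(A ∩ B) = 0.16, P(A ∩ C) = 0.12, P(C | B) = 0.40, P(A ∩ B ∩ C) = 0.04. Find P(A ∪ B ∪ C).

P(B ∩ C) = P(B)·P(C|B) = 0.40 × 0.40 = 0.16
Inclusion–exclusion gives
P(A ∪ B ∪ C) = 0.44 + 0.40 + 0.40 − 0.16 − 0.12 − 0.16 + 0.04 = 0.84

0.84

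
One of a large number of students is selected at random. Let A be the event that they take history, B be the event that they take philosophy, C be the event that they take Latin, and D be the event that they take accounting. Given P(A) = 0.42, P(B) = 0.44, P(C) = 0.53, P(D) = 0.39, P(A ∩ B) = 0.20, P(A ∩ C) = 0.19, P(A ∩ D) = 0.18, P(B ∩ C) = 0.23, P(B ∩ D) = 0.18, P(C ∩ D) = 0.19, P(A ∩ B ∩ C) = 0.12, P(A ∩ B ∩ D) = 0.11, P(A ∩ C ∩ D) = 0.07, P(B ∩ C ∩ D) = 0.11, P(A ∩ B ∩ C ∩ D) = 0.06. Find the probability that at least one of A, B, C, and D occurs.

P(A ∪ B ∪ C ∪ D) = 0.42 + 0.44 + 0.53 + 0.39 − 0.20 − 0.19 − 0.18 − 0.23 − 0.18 − 0.19 + 0.12 + 0.11 + 0.07 + 0.11 − 0.06 = 0.96

0.96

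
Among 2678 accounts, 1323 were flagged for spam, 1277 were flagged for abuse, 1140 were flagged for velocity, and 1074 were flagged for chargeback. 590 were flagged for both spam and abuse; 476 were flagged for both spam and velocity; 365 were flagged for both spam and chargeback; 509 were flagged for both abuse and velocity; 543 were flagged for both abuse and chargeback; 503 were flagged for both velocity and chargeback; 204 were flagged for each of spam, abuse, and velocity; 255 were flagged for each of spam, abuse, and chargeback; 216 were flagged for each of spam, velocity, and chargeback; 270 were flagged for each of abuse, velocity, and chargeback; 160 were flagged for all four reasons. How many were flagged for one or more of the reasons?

Apply inclusion-exclusion:
N(≥1) = 1323 + 1277 + 1140 + 1074 − 590 − 476 − 365 − 509 − 543 − 503 + 204 + 255 + 216 + 270 − 160 = 2613

2613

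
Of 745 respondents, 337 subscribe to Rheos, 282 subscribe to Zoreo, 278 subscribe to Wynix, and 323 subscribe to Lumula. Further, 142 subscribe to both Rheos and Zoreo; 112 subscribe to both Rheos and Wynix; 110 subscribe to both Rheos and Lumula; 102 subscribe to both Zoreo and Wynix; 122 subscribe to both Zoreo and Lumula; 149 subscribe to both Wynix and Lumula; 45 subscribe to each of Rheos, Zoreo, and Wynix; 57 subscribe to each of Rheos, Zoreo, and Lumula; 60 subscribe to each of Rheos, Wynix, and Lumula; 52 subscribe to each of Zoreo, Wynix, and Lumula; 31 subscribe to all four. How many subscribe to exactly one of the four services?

By inclusion–exclusion (exactly-one form):
|exactly one| = 337 + 282 + 278 + 323 − 2·142 − 2·112 − 2·110 − 2·102 − 2·122 − 2·149 + 3·45 + 3·57 + 3·60 + 3·52 − 4·31 = 264

264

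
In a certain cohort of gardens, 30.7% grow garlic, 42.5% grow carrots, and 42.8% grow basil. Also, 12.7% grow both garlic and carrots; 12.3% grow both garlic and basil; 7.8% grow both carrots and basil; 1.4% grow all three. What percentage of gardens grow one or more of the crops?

84.6%

P(≥1) = 30.7 + 42.5 + 42.8 − 12.7 − 12.3 − 7.8 + 1.4 = 84.6%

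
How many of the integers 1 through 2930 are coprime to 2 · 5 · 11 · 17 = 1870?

1003

Apply inclusion-exclusion:
floor(2930/2) + floor(2930/5) + floor(2930/11) + floor(2930/17) − floor(2930/10) − floor(2930/22) − floor(2930/34) − floor(2930/55) − floor(2930/85) − floor(2930/187) + floor(2930/110) + floor(2930/170) + floor(2930/374) + floor(2930/935) − floor(2930/1870) = 1465 + 586 + 266 + 172 − 293 − 133 − 86 − 53 − 34 − 15 + 26 + 17 + 7 + 3 − 1 = 1927
2930 − 1927 = 1003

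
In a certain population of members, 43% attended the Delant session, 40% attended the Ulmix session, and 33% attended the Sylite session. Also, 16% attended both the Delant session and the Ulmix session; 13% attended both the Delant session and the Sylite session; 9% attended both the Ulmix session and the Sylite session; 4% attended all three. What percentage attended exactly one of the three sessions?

52%

Using the inclusion–exclusion count for exactly one event:
P(exactly one) = 43 + 40 + 33 − 2·16 − 2·13 − 2·9 + 3·4 = 52%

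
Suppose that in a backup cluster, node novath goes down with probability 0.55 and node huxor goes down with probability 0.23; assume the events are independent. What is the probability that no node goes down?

0.3465

P(none) = (1 − 0.55) × (1 − 0.23) = 0.45 × 0.77 = 0.3465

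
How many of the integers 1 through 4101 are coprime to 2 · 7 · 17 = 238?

1654

By inclusion–exclusion:
floor(4101/2) + floor(4101/7) + floor(4101/17) − floor(4101/14) − floor(4101/34) − floor(4101/119) + floor(4101/238) = 2050 + 585 + 241 − 292 − 120 − 34 + 17 = 2447
4101 − 2447 = 1654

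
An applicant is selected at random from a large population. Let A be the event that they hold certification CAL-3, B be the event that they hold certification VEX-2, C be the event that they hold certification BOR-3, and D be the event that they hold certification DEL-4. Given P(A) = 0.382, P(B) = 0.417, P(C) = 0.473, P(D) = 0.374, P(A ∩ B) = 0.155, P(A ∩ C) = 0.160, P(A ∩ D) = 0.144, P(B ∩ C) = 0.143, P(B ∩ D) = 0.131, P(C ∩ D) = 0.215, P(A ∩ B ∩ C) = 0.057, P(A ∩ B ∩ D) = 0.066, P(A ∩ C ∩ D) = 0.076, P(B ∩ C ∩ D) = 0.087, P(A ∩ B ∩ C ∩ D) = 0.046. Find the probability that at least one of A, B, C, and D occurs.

P(A ∪ B ∪ C ∪ D) = 0.382 + 0.417 + 0.473 + 0.374 − 0.155 − 0.160 − 0.144 − 0.143 − 0.131 − 0.215 + 0.057 + 0.066 + 0.076 + 0.087 − 0.046 = 0.938

0.938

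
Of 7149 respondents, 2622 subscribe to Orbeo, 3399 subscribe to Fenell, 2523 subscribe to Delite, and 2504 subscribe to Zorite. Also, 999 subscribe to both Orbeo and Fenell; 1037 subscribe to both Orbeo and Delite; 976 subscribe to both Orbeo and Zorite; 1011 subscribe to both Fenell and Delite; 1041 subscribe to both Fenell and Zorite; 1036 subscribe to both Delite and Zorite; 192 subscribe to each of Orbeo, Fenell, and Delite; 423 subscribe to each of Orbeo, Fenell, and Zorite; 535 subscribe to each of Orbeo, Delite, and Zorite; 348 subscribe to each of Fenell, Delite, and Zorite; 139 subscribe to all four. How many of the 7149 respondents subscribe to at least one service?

|union| = 2622 + 3399 + 2523 + 2504 − 999 − 1037 − 976 − 1011 − 1041 − 1036 + 192 + 423 + 535 + 348 − 139 = 6307

6307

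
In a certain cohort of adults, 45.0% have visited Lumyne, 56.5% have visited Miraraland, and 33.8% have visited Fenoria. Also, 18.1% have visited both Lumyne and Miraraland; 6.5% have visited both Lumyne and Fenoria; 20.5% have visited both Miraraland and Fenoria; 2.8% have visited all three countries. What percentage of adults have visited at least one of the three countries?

Inclusion–exclusion gives
P(at least one) = 45.0 + 56.5 + 33.8 − 18.1 − 6.5 − 20.5 + 2.8 = 93.0%

93.0%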